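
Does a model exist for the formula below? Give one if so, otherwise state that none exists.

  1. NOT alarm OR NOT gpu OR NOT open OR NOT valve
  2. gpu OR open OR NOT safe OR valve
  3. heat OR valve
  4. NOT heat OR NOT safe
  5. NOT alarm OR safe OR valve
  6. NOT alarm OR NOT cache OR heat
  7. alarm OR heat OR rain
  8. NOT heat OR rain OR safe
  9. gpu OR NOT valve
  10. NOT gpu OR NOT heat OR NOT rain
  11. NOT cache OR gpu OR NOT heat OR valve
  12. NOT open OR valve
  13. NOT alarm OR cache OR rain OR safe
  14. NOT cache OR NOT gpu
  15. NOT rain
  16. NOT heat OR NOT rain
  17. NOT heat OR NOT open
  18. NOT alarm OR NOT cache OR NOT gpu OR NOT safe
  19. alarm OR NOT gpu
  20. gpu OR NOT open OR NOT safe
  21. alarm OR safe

open=F, cache=F, valve=T, rain=F, safe=T, alarm=T, heat=F, gpu=T

Unit clause (NOT rain) forces rain = False.
Set open = False.
Set cache = False.
Set valve = True.
  then (gpu OR NOT valve) forces gpu = True.
  then (alarm OR NOT gpu) forces alarm = True.
  then (NOT alarm OR cache OR rain OR safe) forces safe = True.
  then (NOT heat OR NOT safe) forces heat = False.
All clauses satisfied.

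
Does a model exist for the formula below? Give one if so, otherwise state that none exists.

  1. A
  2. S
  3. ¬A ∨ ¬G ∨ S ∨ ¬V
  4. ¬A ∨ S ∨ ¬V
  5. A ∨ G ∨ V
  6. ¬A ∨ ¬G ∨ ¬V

S: True, V: False, G: True, A: True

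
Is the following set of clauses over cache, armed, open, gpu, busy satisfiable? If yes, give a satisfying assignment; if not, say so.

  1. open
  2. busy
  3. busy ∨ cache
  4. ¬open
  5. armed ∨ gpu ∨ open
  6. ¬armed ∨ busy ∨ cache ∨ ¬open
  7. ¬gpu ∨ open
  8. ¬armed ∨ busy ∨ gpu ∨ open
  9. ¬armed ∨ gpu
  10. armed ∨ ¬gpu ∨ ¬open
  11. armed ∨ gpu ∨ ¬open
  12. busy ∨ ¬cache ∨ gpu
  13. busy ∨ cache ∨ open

Unsatisfiable — no assignment works.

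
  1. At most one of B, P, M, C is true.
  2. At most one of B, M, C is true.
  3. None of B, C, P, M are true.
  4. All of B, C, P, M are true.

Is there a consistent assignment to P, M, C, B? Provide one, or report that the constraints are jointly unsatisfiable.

Case P = True:
  Constraint (3) is violated (P=T) — contradiction.
Case P = False:
  Constraint (4) is violated (P=F) — contradiction.
Both cases fail — unsatisfiable.

UNSATISFIABLE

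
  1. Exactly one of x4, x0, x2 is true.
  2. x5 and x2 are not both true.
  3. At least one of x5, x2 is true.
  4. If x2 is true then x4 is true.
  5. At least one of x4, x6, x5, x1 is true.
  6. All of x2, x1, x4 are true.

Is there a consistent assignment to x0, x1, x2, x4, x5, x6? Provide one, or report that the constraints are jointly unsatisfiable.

Case x2 = True:
  (1) with x2=T forces x4 = False.
  Constraint (4) is violated (x2=T, x4=F) — contradiction.
Case x2 = False:
  Constraint (6) is violated (x2=F) — contradiction.
Both cases fail — unsatisfiable.

The formula is unsatisfiable.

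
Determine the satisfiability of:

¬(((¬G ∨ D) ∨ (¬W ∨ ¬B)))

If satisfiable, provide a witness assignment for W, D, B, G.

W: True, D: False, B: True, G: True

  ¬(((¬G ∨ D) ∨ (¬W ∨ ¬B))) = True
    (¬G ∨ D) ∨ (¬W ∨ ¬B) = False
      ¬G ∨ D = False
        ¬G = False
      ¬W ∨ ¬B = False
        ¬W = False
        ¬B = False
The formula evaluates to True.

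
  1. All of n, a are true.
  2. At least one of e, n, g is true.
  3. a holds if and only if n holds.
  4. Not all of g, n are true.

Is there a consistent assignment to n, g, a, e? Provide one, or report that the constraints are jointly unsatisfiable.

n: True; g: False; a: True; e: False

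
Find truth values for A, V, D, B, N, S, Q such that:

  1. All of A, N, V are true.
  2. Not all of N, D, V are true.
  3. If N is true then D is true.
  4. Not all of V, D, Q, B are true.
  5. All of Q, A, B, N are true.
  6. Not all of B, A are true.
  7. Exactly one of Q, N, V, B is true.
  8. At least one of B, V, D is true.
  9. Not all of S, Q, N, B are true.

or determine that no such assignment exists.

Case B = True:
  (1) forces A = True.
  Constraint (6) is violated (B=T, A=T) — contradiction.
Case B = False:
  Constraint (5) is violated (B=F) — contradiction.
Both cases fail — unsatisfiable.

Unsatisfiable — no assignment works.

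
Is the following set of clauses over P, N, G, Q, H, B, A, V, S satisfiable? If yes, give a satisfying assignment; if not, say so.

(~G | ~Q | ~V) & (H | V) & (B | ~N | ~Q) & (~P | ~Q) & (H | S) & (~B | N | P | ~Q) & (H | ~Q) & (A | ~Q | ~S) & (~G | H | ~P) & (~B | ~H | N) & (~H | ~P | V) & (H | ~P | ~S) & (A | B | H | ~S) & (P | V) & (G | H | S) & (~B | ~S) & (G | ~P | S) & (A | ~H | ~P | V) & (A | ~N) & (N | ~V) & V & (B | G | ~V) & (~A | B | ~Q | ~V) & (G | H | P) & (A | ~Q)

P = False, N = True, G = True, Q = False, H = False, B = False, A = True, V = True, S = True

Unit clause (V) forces V = True.
In (N | ~V) only N is left, so N = True.
In (A | ~N) only A is left, so A = True.
Set P = False.
Set G = True.
  then (~G | ~Q | ~V) forces Q = False.
Set H = False.
  then (H | S) forces S = True.
  then (~B | ~S) forces B = False.
All clauses satisfied.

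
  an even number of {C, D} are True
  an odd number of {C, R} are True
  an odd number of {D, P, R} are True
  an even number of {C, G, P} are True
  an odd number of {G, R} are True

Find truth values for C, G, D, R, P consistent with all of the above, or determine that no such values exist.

C = False; G = False; D = False; R = True; P = False

{C, D}: 0 true → even ✓
{C, R}: 1 true → odd ✓
{D, P, R}: 1 true → odd ✓
{C, G, P}: 0 true → even ✓
{G, R}: 1 true → odd ✓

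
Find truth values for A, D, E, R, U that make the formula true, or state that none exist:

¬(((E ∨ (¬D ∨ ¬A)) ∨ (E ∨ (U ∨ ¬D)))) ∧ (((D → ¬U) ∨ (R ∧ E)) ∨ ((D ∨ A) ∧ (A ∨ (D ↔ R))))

A = True; D = True; E = False; R = False; U = False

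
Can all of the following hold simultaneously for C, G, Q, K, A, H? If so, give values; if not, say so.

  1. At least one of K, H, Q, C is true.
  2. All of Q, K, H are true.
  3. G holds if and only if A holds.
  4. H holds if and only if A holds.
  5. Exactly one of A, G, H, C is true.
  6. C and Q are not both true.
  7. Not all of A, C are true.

Unsatisfiable — no assignment works.

Case Q = True:
  (2) forces K = True.
  (2) forces H = True.
  (4) with H=T forces A = True.
  Constraint (5) is violated (A=T, H=T) — contradiction.
Case Q = False:
  Constraint (2) is violated (Q=F) — contradiction.
Both cases fail — unsatisfiable.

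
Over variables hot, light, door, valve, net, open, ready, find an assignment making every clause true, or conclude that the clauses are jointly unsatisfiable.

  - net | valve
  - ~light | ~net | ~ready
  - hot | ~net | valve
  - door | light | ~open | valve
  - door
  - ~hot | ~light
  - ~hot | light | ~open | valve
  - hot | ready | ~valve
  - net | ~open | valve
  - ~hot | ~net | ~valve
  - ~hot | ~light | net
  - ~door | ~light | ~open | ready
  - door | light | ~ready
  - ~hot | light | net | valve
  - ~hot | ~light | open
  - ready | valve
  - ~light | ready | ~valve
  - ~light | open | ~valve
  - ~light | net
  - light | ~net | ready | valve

hot = True, light = False, door = True, valve = True, net = False, open = True, ready = False

Unit clause (door) forces door = True.
Set hot = True.
  then (~hot | ~light) forces light = False.
Set valve = True.
  then (~hot | ~net | ~valve) forces net = False.
Set open = True.
Set ready = False.
All clauses satisfied.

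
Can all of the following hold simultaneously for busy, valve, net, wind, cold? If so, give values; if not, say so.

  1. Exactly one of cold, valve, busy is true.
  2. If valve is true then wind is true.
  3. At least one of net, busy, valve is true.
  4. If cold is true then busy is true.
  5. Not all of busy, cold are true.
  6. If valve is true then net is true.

busy = False, valve = True, net = True, wind = True, cold = False

  (1) {cold, valve, busy}: 1 true — exactly one ✓
  (2) valve=T ⇒ wind: T ✓
  (3) {net, busy, valve}: 2 true — at least one ✓
  (4) cold=F ⇒ busy: vacuous ✓
  (5) {busy, cold}: 0/2 true — not all ✓
  (6) valve=T ⇒ net: T ✓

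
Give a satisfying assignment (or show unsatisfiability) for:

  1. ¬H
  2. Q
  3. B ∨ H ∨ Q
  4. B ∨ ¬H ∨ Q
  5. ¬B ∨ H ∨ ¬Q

H: False; Q: True; B: False

Unit clause (¬H) forces H = False.
Unit clause (Q) forces Q = True.
In (¬B ∨ H ∨ ¬Q) only ¬B is left, so B = False.
Check each clause:
  (¬H): ¬H holds.
  (Q): Q holds.
  (B ∨ H ∨ Q): Q holds.
  (B ∨ ¬H ∨ Q): ¬H holds.
  (¬B ∨ H ∨ ¬Q): ¬B holds.
All clauses satisfied.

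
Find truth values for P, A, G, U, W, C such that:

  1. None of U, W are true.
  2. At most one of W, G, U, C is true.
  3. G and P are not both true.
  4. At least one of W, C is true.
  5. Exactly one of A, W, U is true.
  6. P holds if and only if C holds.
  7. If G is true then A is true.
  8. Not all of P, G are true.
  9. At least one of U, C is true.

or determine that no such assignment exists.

P = True, A = True, G = False, U = False, W = False, C = True

  (1) {U, W}: 0 true — none ✓
  (2) {W, G, U, C}: 1 true — at most one ✓
  (3) G=F, P=T — not both ✓
  (4) {W, C}: 1 true — at least one ✓
  (5) {A, W, U}: 1 true — exactly one ✓
  (6) P=T, C=T — same ✓
  (7) G=F ⇒ A: vacuous ✓
  (8) {P, G}: 1/2 true — not all ✓
  (9) {U, C}: 1 true — at least one ✓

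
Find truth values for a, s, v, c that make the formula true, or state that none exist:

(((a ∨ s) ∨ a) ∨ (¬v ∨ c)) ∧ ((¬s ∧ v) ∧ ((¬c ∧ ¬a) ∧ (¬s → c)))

The formula is unsatisfiable.

Case s = True: the conjunct ¬s is False.
Case s = False: the formula simplifies to ((a ∨ a) ∨ (¬v ∨ c)) ∧ (v ∧ ((¬c ∧ ¬a) ∧ c)).
  c = True: the conjunct ¬c is False.
  c = False: the conjunct c is False.
Both cases fail — unsatisfiable.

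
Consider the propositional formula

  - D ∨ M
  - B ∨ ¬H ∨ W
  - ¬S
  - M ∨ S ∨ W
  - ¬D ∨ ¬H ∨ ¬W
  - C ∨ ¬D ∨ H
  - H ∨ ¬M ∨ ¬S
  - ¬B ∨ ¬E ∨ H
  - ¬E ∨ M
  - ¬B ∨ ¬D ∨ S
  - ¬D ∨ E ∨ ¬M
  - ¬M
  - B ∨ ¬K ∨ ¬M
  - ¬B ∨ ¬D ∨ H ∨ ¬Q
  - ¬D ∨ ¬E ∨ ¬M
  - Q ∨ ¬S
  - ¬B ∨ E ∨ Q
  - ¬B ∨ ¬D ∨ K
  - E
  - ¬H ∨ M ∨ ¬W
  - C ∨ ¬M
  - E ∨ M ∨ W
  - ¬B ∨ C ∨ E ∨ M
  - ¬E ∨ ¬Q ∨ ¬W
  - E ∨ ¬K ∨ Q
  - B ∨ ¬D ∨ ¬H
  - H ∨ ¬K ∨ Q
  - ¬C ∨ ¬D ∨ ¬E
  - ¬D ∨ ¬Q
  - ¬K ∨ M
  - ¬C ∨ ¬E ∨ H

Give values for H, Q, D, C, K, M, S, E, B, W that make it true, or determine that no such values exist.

Case E = True:
  (¬S) forces S = False.
  (¬E ∨ M) forces M = True.
  Clause (¬M) is falsified — contradiction.
Case E = False:
  Clause (E) is falsified — contradiction.
Both cases fail, so the formula is unsatisfiable.

Unsatisfiable — no assignment works.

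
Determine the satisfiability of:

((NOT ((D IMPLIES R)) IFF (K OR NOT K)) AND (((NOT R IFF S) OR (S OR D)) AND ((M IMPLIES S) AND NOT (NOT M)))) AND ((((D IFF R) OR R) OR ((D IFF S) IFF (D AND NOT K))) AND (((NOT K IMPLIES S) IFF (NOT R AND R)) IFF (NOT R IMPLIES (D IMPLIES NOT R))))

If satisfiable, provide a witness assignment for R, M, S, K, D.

The formula is unsatisfiable.

Case M = True: the formula simplifies to ((NOT ((D IMPLIES R)) IFF (K OR NOT K)) AND (((NOT R IFF S) OR (S OR D)) AND S)) AND ((((D IFF R) OR R) OR ((D IFF S) IFF (D AND NOT K))) AND (((NOT K IMPLIES S) IFF (NOT R AND R)) IFF (NOT R IMPLIES (D IMPLIES NOT R)))).
  S = True: simplifies to (NOT ((D IMPLIES R)) IFF (K OR NOT K)) AND ((((D IFF R) OR R) OR (D IFF (D AND NOT K))) AND ((NOT R AND R) IFF (NOT R IMPLIES (D IMPLIES NOT R)))).
    R = True: the conjunct (NOT R AND R) IFF (NOT R IMPLIES (D IMPLIES NOT R)) becomes (False AND True) IFF (False IMPLIES NOT D) = False.
    R = False: the conjunct (NOT R AND R) IFF (NOT R IMPLIES (D IMPLIES NOT R)) becomes (True AND False) IFF (True IMPLIES True) = False.
  S = False: the conjunct S is False.
Case M = False: the conjunct NOT (NOT M) becomes NOT (NOT False) = False.
Both cases fail — unsatisfiable.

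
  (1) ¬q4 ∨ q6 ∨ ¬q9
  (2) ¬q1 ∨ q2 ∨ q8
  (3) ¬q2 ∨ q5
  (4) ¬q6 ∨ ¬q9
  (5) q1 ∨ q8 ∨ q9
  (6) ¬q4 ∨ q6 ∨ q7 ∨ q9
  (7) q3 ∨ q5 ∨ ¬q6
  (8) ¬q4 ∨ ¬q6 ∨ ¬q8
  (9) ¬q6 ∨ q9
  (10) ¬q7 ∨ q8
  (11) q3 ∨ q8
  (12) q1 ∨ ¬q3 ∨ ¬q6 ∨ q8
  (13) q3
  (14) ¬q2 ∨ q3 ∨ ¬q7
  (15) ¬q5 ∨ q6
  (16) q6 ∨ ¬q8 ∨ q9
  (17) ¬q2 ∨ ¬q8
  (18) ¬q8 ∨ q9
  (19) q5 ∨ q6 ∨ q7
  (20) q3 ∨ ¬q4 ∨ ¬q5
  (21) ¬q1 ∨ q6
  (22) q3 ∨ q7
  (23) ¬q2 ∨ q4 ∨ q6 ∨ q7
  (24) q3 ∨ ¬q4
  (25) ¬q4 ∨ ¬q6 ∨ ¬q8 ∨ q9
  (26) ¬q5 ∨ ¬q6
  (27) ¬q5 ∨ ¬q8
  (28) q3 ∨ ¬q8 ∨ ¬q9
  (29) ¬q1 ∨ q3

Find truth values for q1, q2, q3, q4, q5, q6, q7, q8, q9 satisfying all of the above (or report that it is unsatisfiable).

Unit clause (q3) forces q3 = True.
Set q1 = False.
Try q2 = True:
  (¬q2 ∨ q5) forces q5 = True.
  (¬q5 ∨ q6) forces q6 = True.
  clause (¬q5 ∨ ¬q6) is falsified — backtrack.
So q2 = False.
Set q4 = False.
Set q5 = False.
Try q6 = True:
  (¬q6 ∨ ¬q9) forces q9 = False.
  clause (¬q6 ∨ q9) is falsified — backtrack.
So q6 = False.
  then (q5 ∨ q6 ∨ q7) forces q7 = True.
  then (¬q7 ∨ q8) forces q8 = True.
  then (q6 ∨ ¬q8 ∨ q9) forces q9 = True.
All clauses satisfied.

q1 = False; q2 = False; q3 = True; q4 = False; q5 = False; q6 = False; q7 = True; q8 = True; q9 = True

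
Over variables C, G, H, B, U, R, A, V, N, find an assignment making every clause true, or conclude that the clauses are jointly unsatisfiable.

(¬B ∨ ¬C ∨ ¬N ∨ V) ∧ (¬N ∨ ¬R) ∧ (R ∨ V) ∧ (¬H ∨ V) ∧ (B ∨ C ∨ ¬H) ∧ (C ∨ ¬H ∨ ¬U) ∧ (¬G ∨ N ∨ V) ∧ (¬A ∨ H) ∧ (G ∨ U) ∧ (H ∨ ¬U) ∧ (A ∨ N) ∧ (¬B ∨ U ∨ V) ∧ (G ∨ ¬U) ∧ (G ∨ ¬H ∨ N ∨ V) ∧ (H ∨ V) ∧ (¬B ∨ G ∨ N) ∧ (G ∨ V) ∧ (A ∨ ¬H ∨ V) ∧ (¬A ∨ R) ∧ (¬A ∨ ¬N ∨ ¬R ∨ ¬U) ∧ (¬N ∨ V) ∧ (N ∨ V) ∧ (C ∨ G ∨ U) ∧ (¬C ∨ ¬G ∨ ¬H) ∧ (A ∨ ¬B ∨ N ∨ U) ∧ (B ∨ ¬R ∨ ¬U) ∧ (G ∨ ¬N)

C: False, G: True, H: True, B: True, U: False, R: True, A: True, V: True, N: False

Set C = False.
Try G = False:
  (G ∨ U) forces U = True.
  clause (G ∨ ¬U) is falsified — backtrack.
So G = True.
Set H = True.
  then (¬H ∨ V) forces V = True.
  then (B ∨ C ∨ ¬H) forces B = True.
  then (C ∨ ¬H ∨ ¬U) forces U = False.
Set R = True.
  then (¬N ∨ ¬R) forces N = False.
  then (A ∨ N) forces A = True.
All clauses satisfied.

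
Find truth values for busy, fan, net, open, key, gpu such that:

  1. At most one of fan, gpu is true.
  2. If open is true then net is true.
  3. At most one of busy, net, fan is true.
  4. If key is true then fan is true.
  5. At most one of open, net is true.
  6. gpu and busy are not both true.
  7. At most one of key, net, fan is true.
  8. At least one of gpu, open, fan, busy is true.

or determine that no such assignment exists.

busy=T, fan=F, net=F, open=F, key=F, gpu=F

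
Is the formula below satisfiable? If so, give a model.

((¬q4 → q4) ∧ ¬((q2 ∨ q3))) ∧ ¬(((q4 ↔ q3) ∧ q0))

q0 = False, q2 = False, q3 = False, q4 = True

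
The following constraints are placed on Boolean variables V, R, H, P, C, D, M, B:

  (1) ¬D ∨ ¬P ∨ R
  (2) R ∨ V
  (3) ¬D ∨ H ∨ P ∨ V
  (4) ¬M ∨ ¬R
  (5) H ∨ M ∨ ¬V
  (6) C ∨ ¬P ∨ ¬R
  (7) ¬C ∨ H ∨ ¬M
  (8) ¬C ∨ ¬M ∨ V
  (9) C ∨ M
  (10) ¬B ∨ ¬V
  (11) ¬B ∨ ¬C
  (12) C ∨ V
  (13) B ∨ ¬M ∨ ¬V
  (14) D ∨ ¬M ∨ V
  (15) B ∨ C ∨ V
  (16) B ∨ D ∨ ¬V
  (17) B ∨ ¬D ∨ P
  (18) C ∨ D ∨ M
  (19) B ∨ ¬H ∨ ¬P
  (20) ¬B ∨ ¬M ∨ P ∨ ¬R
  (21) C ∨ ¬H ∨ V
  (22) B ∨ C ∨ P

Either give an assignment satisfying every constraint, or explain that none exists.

Set V = False.
  then (R ∨ V) forces R = True.
  then (¬M ∨ ¬R) forces M = False.
  then (C ∨ M) forces C = True.
  then (¬B ∨ ¬C) forces B = False.
Set H = True.
  then (B ∨ ¬H ∨ ¬P) forces P = False.
  then (B ∨ ¬D ∨ P) forces D = False.
All clauses satisfied.

V: False, R: True, H: True, P: False, C: True, D: False, M: False, B: False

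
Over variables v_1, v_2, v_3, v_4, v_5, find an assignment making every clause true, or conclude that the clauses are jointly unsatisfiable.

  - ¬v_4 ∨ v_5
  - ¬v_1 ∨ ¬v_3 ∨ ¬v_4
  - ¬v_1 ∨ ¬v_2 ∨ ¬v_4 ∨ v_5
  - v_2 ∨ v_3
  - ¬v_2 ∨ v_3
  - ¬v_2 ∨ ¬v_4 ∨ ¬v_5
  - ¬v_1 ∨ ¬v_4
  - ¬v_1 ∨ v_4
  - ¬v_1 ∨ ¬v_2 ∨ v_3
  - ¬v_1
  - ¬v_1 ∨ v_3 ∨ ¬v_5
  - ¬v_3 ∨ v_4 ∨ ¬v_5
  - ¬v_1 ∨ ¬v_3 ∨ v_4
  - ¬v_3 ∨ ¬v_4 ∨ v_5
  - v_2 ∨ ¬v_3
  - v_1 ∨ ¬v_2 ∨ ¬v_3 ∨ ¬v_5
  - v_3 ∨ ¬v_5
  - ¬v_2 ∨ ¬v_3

The formula is unsatisfiable.

Case v_2 = True:
  (¬v_2 ∨ v_3) forces v_3 = True.
  Clause (¬v_2 ∨ ¬v_3) is falsified — contradiction.
Case v_2 = False:
  (v_2 ∨ v_3) forces v_3 = True.
  Clause (v_2 ∨ ¬v_3) is falsified — contradiction.
Both cases fail, so the formula is unsatisfiable.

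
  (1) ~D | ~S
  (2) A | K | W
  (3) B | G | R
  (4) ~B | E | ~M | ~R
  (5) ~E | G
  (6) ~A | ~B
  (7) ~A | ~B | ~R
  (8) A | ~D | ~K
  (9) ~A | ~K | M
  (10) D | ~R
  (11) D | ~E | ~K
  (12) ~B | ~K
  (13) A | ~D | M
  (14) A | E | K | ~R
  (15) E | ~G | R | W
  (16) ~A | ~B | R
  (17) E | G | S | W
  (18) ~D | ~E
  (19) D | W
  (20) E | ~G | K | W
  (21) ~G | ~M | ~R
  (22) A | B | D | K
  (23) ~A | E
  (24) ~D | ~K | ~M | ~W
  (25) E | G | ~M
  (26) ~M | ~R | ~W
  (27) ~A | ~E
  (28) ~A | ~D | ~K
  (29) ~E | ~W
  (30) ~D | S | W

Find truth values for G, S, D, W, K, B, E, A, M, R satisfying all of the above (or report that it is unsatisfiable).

Set G = True.
Set S = False.
Set D = False.
  then (D | ~R) forces R = False.
  then (D | W) forces W = True.
  then (~E | ~W) forces E = False.
  then (~A | E) forces A = False.
Set K = True.
  then (~B | ~K) forces B = False.
Set M = False.
All clauses satisfied.

G = True, S = False, D = False, W = True, K = True, B = False, E = False, A = False, M = False, R = False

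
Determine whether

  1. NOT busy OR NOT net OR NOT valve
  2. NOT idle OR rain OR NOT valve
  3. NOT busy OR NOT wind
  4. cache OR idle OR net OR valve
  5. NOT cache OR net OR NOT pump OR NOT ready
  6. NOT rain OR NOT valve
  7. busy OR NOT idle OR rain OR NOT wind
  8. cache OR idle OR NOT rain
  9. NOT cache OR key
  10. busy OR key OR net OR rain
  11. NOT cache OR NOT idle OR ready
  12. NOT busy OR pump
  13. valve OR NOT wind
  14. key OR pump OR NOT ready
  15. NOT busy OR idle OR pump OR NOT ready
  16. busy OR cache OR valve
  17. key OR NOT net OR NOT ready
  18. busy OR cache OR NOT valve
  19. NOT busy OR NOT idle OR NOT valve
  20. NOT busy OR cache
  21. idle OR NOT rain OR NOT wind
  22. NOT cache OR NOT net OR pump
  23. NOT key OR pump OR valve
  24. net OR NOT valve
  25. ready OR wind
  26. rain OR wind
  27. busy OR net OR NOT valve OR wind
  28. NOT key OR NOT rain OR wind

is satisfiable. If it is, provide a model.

key = True, valve = True, rain = False, ready = True, cache = True, net = True, pump = True, busy = False, wind = True, idle = False

Try key = False:
  (NOT cache OR key) forces cache = False.
  (NOT busy OR cache) forces busy = False.
  (busy OR cache OR valve) forces valve = True.
  clause (busy OR cache OR NOT valve) is falsified — backtrack.
So key = True.
Set valve = True.
  then (NOT rain OR NOT valve) forces rain = False.
  then (net OR NOT valve) forces net = True.
  then (rain OR wind) forces wind = True.
  then (NOT busy OR NOT net OR NOT valve) forces busy = False.
  then (NOT idle OR rain OR NOT valve) forces idle = False.
  then (busy OR cache OR NOT valve) forces cache = True.
  then (NOT cache OR NOT net OR pump) forces pump = True.
Set ready = True.
All clauses satisfied.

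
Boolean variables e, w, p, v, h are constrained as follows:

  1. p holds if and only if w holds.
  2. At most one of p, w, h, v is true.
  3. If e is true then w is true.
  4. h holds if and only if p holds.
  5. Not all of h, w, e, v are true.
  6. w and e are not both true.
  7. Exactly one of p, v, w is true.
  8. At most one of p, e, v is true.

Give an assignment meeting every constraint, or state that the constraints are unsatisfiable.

e = False, w = False, p = False, v = True, h = False

  (1) p=F, w=F — same ✓
  (2) {p, w, h, v}: 1 true — at most one ✓
  (3) e=F ⇒ w: vacuous ✓
  (4) h=F, p=F — same ✓
  (5) {h, w, e, v}: 1/4 true — not all ✓
  (6) w=F, e=F — not both ✓
  (7) {p, v, w}: 1 true — exactly one ✓
  (8) {p, e, v}: 1 true — at most one ✓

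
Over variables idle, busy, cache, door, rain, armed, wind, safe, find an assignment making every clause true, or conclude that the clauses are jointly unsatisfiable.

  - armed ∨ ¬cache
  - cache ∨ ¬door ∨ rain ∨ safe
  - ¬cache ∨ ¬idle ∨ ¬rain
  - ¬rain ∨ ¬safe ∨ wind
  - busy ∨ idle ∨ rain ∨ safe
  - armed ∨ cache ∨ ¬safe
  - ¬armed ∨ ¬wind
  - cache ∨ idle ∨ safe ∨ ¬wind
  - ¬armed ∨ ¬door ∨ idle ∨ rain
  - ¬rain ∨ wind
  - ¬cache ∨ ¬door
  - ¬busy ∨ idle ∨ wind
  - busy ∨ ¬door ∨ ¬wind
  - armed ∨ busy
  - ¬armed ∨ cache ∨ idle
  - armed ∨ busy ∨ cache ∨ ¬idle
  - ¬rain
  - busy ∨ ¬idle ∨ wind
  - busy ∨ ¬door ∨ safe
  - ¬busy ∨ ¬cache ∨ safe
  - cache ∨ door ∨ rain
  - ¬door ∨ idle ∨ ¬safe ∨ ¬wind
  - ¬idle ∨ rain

idle=F, busy=F, cache=T, door=F, rain=F, armed=T, wind=F, safe=T

Unit clause (¬rain) forces rain = False.
In (¬idle ∨ rain) only ¬idle is left, so idle = False.
Try busy = True:
  (¬busy ∨ idle ∨ wind) forces wind = True.
  (¬armed ∨ ¬wind) forces armed = False.
  (armed ∨ ¬cache) forces cache = False.
  (armed ∨ cache ∨ ¬safe) forces safe = False.
  clause (cache ∨ idle ∨ safe ∨ ¬wind) is falsified — backtrack.
So busy = False.
  then (busy ∨ idle ∨ rain ∨ safe) forces safe = True.
  then (armed ∨ busy) forces armed = True.
  then (¬armed ∨ cache ∨ idle) forces cache = True.
  then (¬armed ∨ ¬wind) forces wind = False.
  then (¬armed ∨ ¬door ∨ idle ∨ rain) forces door = False.
All clauses satisfied.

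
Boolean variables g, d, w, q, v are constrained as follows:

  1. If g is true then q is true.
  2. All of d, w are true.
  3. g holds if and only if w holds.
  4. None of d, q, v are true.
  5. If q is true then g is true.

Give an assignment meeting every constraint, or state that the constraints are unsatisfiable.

Case d = True:
  Constraint (4) is violated (d=T) — contradiction.
Case d = False:
  Constraint (2) is violated (d=F) — contradiction.
Both cases fail — unsatisfiable.

No satisfying assignment exists.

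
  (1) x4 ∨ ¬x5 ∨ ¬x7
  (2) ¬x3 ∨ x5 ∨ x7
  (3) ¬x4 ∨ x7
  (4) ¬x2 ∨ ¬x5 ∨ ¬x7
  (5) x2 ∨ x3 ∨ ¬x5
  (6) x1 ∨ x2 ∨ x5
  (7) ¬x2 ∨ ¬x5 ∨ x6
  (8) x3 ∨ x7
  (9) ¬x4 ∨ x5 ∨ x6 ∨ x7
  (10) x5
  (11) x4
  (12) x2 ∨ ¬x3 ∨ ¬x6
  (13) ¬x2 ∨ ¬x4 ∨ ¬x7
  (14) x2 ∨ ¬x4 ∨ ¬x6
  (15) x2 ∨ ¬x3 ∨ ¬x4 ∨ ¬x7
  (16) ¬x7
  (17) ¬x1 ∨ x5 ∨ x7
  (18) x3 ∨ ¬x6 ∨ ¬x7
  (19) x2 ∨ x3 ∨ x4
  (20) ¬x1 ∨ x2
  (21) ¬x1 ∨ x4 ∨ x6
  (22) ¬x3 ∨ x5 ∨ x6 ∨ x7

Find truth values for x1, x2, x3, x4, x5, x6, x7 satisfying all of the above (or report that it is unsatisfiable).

No satisfying assignment exists.

Case x4 = True:
  (¬x4 ∨ x7) forces x7 = True.
  Clause (¬x7) is falsified — contradiction.
Case x4 = False:
  Clause (x4) is falsified — contradiction.
Both cases fail, so the formula is unsatisfiable.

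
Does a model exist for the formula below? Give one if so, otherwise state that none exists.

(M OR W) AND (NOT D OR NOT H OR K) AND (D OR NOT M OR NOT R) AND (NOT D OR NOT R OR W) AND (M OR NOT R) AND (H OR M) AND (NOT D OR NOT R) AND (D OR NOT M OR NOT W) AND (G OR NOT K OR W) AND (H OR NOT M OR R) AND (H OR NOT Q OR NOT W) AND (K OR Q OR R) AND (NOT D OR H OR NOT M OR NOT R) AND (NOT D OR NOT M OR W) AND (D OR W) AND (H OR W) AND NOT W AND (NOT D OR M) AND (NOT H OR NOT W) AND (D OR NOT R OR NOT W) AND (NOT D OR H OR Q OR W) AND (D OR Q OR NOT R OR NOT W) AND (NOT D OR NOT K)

UNSATISFIABLE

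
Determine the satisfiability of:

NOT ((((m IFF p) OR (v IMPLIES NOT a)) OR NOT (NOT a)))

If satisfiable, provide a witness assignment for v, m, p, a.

Case a = True: the formula becomes NOT ((((m IFF p) OR NOT v) OR True)) = False.
Case a = False: the formula becomes NOT ((True OR False)) = False.
Both cases fail — unsatisfiable.

Unsatisfiable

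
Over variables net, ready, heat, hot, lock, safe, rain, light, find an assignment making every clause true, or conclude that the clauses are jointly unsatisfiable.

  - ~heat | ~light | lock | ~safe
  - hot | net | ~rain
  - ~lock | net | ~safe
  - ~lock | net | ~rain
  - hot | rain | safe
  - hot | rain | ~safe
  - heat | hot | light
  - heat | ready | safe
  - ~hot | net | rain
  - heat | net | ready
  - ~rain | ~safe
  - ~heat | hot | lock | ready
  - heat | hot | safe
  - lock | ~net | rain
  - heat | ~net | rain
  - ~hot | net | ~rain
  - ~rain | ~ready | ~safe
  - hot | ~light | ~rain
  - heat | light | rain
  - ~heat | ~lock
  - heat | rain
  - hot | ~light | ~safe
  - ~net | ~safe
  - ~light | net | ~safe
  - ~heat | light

Set net = True.
  then (~net | ~safe) forces safe = False.
Set ready = True.
Set heat = True.
  then (~heat | ~lock) forces lock = False.
  then (~heat | light) forces light = True.
  then (lock | ~net | rain) forces rain = True.
  then (hot | ~light | ~rain) forces hot = True.
All clauses satisfied.

net = True, ready = True, heat = True, hot = True, lock = False, safe = False, rain = True, light = True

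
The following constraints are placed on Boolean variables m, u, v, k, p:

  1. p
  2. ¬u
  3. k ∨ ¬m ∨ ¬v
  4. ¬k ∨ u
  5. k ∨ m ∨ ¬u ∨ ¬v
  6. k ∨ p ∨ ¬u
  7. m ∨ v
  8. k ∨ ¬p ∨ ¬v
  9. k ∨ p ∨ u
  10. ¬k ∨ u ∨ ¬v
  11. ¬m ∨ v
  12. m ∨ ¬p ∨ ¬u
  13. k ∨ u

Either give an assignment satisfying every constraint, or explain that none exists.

Unsatisfiable — no assignment works.

Case u = True:
  Clause (¬u) is falsified — contradiction.
Case u = False:
  (p) forces p = True.
  (¬k ∨ u) forces k = False.
  Clause (k ∨ u) is falsified — contradiction.
Both cases fail, so the formula is unsatisfiable.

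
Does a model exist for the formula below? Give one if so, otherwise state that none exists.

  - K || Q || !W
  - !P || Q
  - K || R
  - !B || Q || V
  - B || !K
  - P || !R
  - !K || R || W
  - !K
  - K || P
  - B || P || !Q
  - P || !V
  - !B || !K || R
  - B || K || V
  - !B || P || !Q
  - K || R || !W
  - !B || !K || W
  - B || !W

Unit clause (!K) forces K = False.
In (K || P) only P is left, so P = True.
In (!P || Q) only Q is left, so Q = True.
In (K || R) only R is left, so R = True.
Set V = True.
Set W = True.
  then (B || !W) forces B = True.
All clauses satisfied.

K=F, R=T, Q=T, V=T, W=T, P=T, B=T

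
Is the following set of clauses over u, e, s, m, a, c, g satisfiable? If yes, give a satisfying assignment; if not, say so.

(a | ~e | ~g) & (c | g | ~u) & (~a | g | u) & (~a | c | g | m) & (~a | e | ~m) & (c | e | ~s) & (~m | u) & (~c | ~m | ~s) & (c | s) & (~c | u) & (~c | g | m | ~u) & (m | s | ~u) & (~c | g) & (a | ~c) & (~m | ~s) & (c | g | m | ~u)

u=F, e=T, s=T, m=F, a=T, c=F, g=T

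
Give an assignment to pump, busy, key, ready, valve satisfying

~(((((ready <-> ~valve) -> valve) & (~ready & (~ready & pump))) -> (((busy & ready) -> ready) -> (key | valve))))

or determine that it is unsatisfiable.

pump: True, busy: False, key: False, ready: False, valve: False

  ~(((((ready <-> ~valve) -> valve) & (~ready & (~ready & pump))) -> (((busy & ready) -> ready) -> (key | valve)))) = True
    (((ready <-> ~valve) -> valve) & (~ready & (~ready & pump))) -> (((busy & ready) -> ready) -> (key | valve)) = False
      ((ready <-> ~valve) -> valve) & (~ready & (~ready & pump)) = True
        (ready <-> ~valve) -> valve = True
          ready <-> ~valve = False
            ~valve = True
        ~ready & (~ready & pump) = True
          ~ready = True
          ~ready & pump = True
            ~ready = True
      ((busy & ready) -> ready) -> (key | valve) = False
        (busy & ready) -> ready = True
          busy & ready = False
        key | valve = False
The formula evaluates to True.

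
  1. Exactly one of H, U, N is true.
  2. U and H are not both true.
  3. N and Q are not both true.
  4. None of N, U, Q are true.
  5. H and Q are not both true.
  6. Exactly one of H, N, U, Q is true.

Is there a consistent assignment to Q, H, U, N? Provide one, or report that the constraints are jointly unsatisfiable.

Q: False, H: True, U: False, N: False

  (1) {H, U, N}: 1 true — exactly one ✓
  (2) U=F, H=T — not both ✓
  (3) N=F, Q=F — not both ✓
  (4) {N, U, Q}: 0 true — none ✓
  (5) H=T, Q=F — not both ✓
  (6) {H, N, U, Q}: 1 true — exactly one ✓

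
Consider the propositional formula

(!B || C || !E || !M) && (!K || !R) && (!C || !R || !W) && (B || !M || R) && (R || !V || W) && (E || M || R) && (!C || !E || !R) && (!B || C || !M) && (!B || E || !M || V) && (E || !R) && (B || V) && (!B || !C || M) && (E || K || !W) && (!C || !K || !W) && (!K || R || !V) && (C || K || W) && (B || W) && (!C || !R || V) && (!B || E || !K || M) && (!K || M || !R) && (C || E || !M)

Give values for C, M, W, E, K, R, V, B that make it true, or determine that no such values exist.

C = True, M = True, W = True, E = True, K = False, R = False, V = True, B = True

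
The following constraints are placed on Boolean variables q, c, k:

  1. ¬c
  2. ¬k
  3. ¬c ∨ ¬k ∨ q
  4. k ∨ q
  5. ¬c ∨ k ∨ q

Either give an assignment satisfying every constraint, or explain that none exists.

Unit clause (¬c) forces c = False.
Unit clause (¬k) forces k = False.
In (k ∨ q) only q is left, so q = True.
Check each clause:
  (¬c): ¬c holds.
  (¬k): ¬k holds.
  (¬c ∨ ¬k ∨ q): ¬c holds.
  (k ∨ q): q holds.
  (¬c ∨ k ∨ q): ¬c holds.
All clauses satisfied.

q: True; c: False; k: False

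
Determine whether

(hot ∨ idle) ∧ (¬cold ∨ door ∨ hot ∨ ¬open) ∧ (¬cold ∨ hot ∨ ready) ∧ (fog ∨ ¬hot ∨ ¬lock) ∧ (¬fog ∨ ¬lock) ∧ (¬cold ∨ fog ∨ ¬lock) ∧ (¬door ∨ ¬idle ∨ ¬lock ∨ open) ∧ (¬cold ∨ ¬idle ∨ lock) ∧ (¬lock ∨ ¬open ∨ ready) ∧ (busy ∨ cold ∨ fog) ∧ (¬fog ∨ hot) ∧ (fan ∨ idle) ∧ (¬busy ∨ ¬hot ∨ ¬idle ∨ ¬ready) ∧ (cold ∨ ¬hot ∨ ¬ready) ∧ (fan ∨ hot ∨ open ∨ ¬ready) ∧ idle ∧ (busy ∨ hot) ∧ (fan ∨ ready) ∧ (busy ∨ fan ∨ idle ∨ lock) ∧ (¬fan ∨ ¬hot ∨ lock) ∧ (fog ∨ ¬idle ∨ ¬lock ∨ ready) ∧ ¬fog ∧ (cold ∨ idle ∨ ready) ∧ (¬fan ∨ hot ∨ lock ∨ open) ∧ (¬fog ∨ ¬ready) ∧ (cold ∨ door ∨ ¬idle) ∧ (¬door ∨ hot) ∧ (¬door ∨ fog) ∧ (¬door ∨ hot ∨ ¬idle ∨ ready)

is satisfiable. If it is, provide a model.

No satisfying assignment exists.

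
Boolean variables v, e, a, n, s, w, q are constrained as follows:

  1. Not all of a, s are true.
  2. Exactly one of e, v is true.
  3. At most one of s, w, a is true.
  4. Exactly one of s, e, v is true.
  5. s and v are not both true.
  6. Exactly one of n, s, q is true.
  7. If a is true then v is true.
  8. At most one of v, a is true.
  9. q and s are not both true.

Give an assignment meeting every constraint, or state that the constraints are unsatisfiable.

v = True, e = False, a = False, n = True, s = False, w = False, q = False

  (1) {a, s}: 0/2 true — not all ✓
  (2) {e, v}: 1 true — exactly one ✓
  (3) {s, w, a}: 0 true — at most one ✓
  (4) {s, e, v}: 1 true — exactly one ✓
  (5) s=F, v=T — not both ✓
  (6) {n, s, q}: 1 true — exactly one ✓
  (7) a=F ⇒ v: vacuous ✓
  (8) {v, a}: 1 true — at most one ✓
  (9) q=F, s=F — not both ✓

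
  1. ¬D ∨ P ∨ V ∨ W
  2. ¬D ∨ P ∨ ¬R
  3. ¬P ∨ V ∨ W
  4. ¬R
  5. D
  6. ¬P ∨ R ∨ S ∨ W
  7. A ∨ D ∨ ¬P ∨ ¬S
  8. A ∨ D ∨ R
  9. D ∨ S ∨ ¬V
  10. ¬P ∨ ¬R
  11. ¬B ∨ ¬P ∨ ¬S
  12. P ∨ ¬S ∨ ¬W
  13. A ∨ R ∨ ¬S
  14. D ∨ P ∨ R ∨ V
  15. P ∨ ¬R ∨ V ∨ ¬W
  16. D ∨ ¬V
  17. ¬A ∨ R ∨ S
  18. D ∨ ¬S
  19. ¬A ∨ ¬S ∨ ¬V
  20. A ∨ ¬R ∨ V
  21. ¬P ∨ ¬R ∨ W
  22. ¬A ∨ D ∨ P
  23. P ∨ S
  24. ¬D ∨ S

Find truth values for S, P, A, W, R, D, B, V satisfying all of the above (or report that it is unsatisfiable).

S = True, P = True, A = True, W = True, R = False, D = True, B = False, V = False

Unit clause (¬R) forces R = False.
Unit clause (D) forces D = True.
In (¬D ∨ S) only S is left, so S = True.
In (A ∨ R ∨ ¬S) only A is left, so A = True.
In (¬A ∨ ¬S ∨ ¬V) only ¬V is left, so V = False.
Try P = False:
  (¬D ∨ P ∨ V ∨ W) forces W = True.
  clause (P ∨ ¬S ∨ ¬W) is falsified — backtrack.
So P = True.
  then (¬P ∨ V ∨ W) forces W = True.
  then (¬B ∨ ¬P ∨ ¬S) forces B = False.
All clauses satisfied.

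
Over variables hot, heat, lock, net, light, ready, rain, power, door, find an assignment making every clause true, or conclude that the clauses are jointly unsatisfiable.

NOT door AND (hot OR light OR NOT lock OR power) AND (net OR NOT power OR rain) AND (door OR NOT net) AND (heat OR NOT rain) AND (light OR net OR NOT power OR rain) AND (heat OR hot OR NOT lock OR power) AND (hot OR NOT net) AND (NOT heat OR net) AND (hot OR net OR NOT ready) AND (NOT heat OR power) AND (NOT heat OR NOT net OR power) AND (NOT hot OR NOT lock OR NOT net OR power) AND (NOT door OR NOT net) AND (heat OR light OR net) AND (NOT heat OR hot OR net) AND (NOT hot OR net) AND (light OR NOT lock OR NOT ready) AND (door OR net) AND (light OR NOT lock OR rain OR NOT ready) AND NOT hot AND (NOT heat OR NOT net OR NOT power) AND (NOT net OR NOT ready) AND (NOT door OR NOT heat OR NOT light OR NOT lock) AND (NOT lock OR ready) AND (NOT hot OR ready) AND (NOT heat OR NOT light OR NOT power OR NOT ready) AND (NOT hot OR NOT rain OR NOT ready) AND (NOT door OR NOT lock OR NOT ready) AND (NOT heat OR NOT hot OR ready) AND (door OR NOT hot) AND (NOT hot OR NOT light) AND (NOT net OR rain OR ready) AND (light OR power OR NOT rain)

Unsatisfiable — no assignment works.

Case door = True:
  Clause (NOT door) is falsified — contradiction.
Case door = False:
  (door OR NOT net) forces net = False.
  Clause (door OR net) is falsified — contradiction.
Both cases fail, so the formula is unsatisfiable.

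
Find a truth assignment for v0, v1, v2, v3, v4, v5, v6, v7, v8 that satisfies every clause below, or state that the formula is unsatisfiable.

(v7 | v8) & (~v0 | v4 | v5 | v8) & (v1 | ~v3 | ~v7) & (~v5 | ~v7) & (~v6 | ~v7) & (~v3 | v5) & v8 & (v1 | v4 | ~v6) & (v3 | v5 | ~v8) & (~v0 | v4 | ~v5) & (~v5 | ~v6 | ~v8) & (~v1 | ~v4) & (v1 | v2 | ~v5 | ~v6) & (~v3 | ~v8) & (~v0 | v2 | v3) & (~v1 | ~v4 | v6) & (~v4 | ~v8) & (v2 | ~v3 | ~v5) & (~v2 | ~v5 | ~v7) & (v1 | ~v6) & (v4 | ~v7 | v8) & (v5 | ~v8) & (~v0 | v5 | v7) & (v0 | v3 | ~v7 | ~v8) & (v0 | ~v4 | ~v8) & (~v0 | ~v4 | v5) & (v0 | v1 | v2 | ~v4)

Unit clause (v8) forces v8 = True.
In (~v3 | ~v8) only ~v3 is left, so v3 = False.
In (~v4 | ~v8) only ~v4 is left, so v4 = False.
In (v5 | ~v8) only v5 is left, so v5 = True.
In (~v5 | ~v7) only ~v7 is left, so v7 = False.
In (~v0 | v4 | ~v5) only ~v0 is left, so v0 = False.
In (~v5 | ~v6 | ~v8) only ~v6 is left, so v6 = False.
Set v1 = True.
Set v2 = True.
All clauses satisfied.

v0: False, v1: True, v2: True, v3: False, v4: False, v5: True, v6: False, v7: False, v8: True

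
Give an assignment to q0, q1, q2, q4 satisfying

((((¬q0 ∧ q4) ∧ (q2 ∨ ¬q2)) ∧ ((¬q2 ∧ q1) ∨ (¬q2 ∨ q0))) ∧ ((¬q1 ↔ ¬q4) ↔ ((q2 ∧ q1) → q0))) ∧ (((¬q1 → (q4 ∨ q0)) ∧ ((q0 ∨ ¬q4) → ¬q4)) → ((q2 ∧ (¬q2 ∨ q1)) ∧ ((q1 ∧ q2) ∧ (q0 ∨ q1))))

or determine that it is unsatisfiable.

The formula is unsatisfiable.

Case q4 = True: the formula simplifies to (((¬q0 ∧ (q2 ∨ ¬q2)) ∧ ((¬q2 ∧ q1) ∨ (¬q2 ∨ q0))) ∧ (q1 ↔ ((q2 ∧ q1) → q0))) ∧ (¬q0 → ((q2 ∧ (¬q2 ∨ q1)) ∧ ((q1 ∧ q2) ∧ (q0 ∨ q1)))).
  q1 = True: simplifies to (((¬q0 ∧ (q2 ∨ ¬q2)) ∧ (¬q2 ∨ (¬q2 ∨ q0))) ∧ (q2 → q0)) ∧ (¬q0 → (q2 ∧ q2)).
    q2 = True: simplifies to (¬q0 ∧ q0) ∧ q0.
      q0 = True: the conjunct ¬q0 is False.
      q0 = False: the conjunct q0 is False.
    q2 = False: simplifies to ¬q0 ∧ q0.
      q0 = True: the conjunct ¬q0 is False.
      q0 = False: the conjunct q0 is False.
  q1 = False: the conjunct q1 ↔ ((q2 ∧ q1) → q0) becomes False ↔ (False → q0) = False.
Case q4 = False: the conjunct q4 is False.
Both cases fail — unsatisfiable.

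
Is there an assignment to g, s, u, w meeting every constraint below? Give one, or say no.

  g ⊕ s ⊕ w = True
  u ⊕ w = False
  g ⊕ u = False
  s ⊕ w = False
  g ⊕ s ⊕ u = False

Adding constraints 1, 2, 5 mod 2: every variable appears an even number of times on the left, so the left side is 0.
But the right sides sum to 1 (mod 2). 0 ≠ 1 — the system is inconsistent.

The formula is unsatisfiable.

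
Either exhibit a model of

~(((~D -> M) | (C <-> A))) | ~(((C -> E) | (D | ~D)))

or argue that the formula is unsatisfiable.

E = False; D = False; C = True; M = False; A = False

  ~(((~D -> M) | (C <-> A))) | ~(((C -> E) | (D | ~D))) = True
    ~(((~D -> M) | (C <-> A))) = True
      (~D -> M) | (C <-> A) = False
        ~D -> M = False
          ~D = True
        C <-> A = False
    ~(((C -> E) | (D | ~D))) = False
      (C -> E) | (D | ~D) = True
        C -> E = False
        D | ~D = True
          ~D = True
The formula evaluates to True.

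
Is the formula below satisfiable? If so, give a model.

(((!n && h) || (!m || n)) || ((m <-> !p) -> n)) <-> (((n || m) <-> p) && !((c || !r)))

h: True, p: True, n: True, c: False, m: False, r: True

  (((!n && h) || (!m || n)) || ((m <-> !p) -> n)) <-> (((n || m) <-> p) && !((c || !r))) = True
    ((!n && h) || (!m || n)) || ((m <-> !p) -> n) = True
      (!n && h) || (!m || n) = True
        !n && h = False
          !n = False
        !m || n = True
          !m = True
      (m <-> !p) -> n = True
        m <-> !p = True
          !p = False
    ((n || m) <-> p) && !((c || !r)) = True
      (n || m) <-> p = True
        n || m = True
      !((c || !r)) = True
        c || !r = False
          !r = False
The formula evaluates to True.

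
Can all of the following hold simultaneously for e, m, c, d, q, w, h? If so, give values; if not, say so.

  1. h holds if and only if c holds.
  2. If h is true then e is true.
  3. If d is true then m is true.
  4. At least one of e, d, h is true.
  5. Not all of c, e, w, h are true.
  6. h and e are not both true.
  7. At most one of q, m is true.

e = True; m = False; c = False; d = False; q = True; w = True; h = False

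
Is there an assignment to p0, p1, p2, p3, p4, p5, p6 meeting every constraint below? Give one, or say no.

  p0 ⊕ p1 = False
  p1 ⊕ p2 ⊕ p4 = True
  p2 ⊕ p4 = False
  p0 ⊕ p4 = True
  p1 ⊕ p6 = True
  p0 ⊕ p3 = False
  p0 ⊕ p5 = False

p0 = True; p1 = True; p2 = False; p3 = True; p4 = False; p5 = True; p6 = False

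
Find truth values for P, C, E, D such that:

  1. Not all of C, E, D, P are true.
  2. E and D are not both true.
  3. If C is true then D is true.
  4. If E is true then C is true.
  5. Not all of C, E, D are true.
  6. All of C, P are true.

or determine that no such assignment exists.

P = True; C = True; E = False; D = True

  (1) {C, E, D, P}: 3/4 true — not all ✓
  (2) E=F, D=T — not both ✓
  (3) C=T ⇒ D: T ✓
  (4) E=F ⇒ C: vacuous ✓
  (5) {C, E, D}: 2/3 true — not all ✓
  (6) {C, P}: all 2 true ✓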